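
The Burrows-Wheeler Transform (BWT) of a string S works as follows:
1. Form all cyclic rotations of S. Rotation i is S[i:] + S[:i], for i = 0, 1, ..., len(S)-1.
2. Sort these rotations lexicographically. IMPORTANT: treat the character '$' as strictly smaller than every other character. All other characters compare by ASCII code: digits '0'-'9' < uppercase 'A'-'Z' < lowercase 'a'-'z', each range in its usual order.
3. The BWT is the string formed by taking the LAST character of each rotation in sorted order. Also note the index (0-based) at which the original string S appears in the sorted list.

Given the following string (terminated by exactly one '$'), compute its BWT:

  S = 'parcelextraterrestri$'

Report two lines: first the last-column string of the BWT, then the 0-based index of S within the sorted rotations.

Answer: iprrctrlre$tarteeaxse
10

Derivation:
All 21 rotations (rotation i = S[i:]+S[:i]):
  rot[0] = parcelextraterrestri$
  rot[1] = arcelextraterrestri$p
  rot[2] = rcelextraterrestri$pa
  rot[3] = celextraterrestri$par
  rot[4] = elextraterrestri$parc
  rot[5] = lextraterrestri$parce
  rot[6] = extraterrestri$parcel
  rot[7] = xtraterrestri$parcele
  rot[8] = traterrestri$parcelex
  rot[9] = raterrestri$parcelext
  rot[10] = aterrestri$parcelextr
  rot[11] = terrestri$parcelextra
  rot[12] = errestri$parcelextrat
  rot[13] = rrestri$parcelextrate
  rot[14] = restri$parcelextrater
  rot[15] = estri$parcelextraterr
  rot[16] = stri$parcelextraterre
  rot[17] = tri$parcelextraterres
  rot[18] = ri$parcelextraterrest
  rot[19] = i$parcelextraterrestr
  rot[20] = $parcelextraterrestri
Sorted (with $ < everything):
  sorted[0] = $parcelextraterrestri  (last char: 'i')
  sorted[1] = arcelextraterrestri$p  (last char: 'p')
  sorted[2] = aterrestri$parcelextr  (last char: 'r')
  sorted[3] = celextraterrestri$par  (last char: 'r')
  sorted[4] = elextraterrestri$parc  (last char: 'c')
  sorted[5] = errestri$parcelextrat  (last char: 't')
  sorted[6] = estri$parcelextraterr  (last char: 'r')
  sorted[7] = extraterrestri$parcel  (last char: 'l')
  sorted[8] = i$parcelextraterrestr  (last char: 'r')
  sorted[9] = lextraterrestri$parce  (last char: 'e')
  sorted[10] = parcelextraterrestri$  (last char: '$')
  sorted[11] = raterrestri$parcelext  (last char: 't')
  sorted[12] = rcelextraterrestri$pa  (last char: 'a')
  sorted[13] = restri$parcelextrater  (last char: 'r')
  sorted[14] = ri$parcelextraterrest  (last char: 't')
  sorted[15] = rrestri$parcelextrate  (last char: 'e')
  sorted[16] = stri$parcelextraterre  (last char: 'e')
  sorted[17] = terrestri$parcelextra  (last char: 'a')
  sorted[18] = traterrestri$parcelex  (last char: 'x')
  sorted[19] = tri$parcelextraterres  (last char: 's')
  sorted[20] = xtraterrestri$parcele  (last char: 'e')
Last column: iprrctrlre$tarteeaxse
Original string S is at sorted index 10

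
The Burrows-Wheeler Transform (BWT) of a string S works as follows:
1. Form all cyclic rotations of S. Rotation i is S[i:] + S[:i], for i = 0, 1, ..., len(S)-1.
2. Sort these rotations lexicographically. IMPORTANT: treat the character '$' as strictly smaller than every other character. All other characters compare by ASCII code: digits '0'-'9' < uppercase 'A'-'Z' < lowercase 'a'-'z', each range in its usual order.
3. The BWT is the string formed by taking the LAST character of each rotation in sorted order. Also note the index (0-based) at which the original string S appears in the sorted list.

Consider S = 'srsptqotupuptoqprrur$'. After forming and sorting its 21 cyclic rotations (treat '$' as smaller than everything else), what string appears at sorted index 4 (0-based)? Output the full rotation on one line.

Answer: ptoqprrur$srsptqotupu

Derivation:
All 21 rotations (rotation i = S[i:]+S[:i]):
  rot[0] = srsptqotupuptoqprrur$
  rot[1] = rsptqotupuptoqprrur$s
  rot[2] = sptqotupuptoqprrur$sr
  rot[3] = ptqotupuptoqprrur$srs
  rot[4] = tqotupuptoqprrur$srsp
  rot[5] = qotupuptoqprrur$srspt
  rot[6] = otupuptoqprrur$srsptq
  rot[7] = tupuptoqprrur$srsptqo
  rot[8] = upuptoqprrur$srsptqot
  rot[9] = puptoqprrur$srsptqotu
  rot[10] = uptoqprrur$srsptqotup
  rot[11] = ptoqprrur$srsptqotupu
  rot[12] = toqprrur$srsptqotupup
  rot[13] = oqprrur$srsptqotupupt
  rot[14] = qprrur$srsptqotupupto
  rot[15] = prrur$srsptqotupuptoq
  rot[16] = rrur$srsptqotupuptoqp
  rot[17] = rur$srsptqotupuptoqpr
  rot[18] = ur$srsptqotupuptoqprr
  rot[19] = r$srsptqotupuptoqprru
  rot[20] = $srsptqotupuptoqprrur
Sorted (with $ < everything):
  sorted[0] = $srsptqotupuptoqprrur
  sorted[1] = oqprrur$srsptqotupupt
  sorted[2] = otupuptoqprrur$srsptq
  sorted[3] = prrur$srsptqotupuptoq
  sorted[4] = ptoqprrur$srsptqotupu
  sorted[5] = ptqotupuptoqprrur$srs
  sorted[6] = puptoqprrur$srsptqotu
  sorted[7] = qotupuptoqprrur$srspt
  sorted[8] = qprrur$srsptqotupupto
  sorted[9] = r$srsptqotupuptoqprru
  sorted[10] = rrur$srsptqotupuptoqp
  sorted[11] = rsptqotupuptoqprrur$s
  sorted[12] = rur$srsptqotupuptoqpr
  sorted[13] = sptqotupuptoqprrur$sr
  sorted[14] = srsptqotupuptoqprrur$
  sorted[15] = toqprrur$srsptqotupup
  sorted[16] = tqotupuptoqprrur$srsp
  sorted[17] = tupuptoqprrur$srsptqo
  sorted[18] = uptoqprrur$srsptqotup
  sorted[19] = upuptoqprrur$srsptqot
  sorted[20] = ur$srsptqotupuptoqprr
sorted[4] = ptoqprrur$srsptqotupu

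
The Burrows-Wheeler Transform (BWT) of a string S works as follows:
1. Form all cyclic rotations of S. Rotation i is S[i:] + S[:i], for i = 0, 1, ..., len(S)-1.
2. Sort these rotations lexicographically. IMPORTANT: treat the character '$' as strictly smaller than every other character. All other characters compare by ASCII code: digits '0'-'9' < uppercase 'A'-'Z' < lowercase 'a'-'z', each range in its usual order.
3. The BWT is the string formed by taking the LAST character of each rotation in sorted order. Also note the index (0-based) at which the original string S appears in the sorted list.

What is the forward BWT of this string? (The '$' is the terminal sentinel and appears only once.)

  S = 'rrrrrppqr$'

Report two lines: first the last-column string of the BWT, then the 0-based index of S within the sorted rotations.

All 10 rotations (rotation i = S[i:]+S[:i]):
  rot[0] = rrrrrppqr$
  rot[1] = rrrrppqr$r
  rot[2] = rrrppqr$rr
  rot[3] = rrppqr$rrr
  rot[4] = rppqr$rrrr
  rot[5] = ppqr$rrrrr
  rot[6] = pqr$rrrrrp
  rot[7] = qr$rrrrrpp
  rot[8] = r$rrrrrppq
  rot[9] = $rrrrrppqr
Sorted (with $ < everything):
  sorted[0] = $rrrrrppqr  (last char: 'r')
  sorted[1] = ppqr$rrrrr  (last char: 'r')
  sorted[2] = pqr$rrrrrp  (last char: 'p')
  sorted[3] = qr$rrrrrpp  (last char: 'p')
  sorted[4] = r$rrrrrppq  (last char: 'q')
  sorted[5] = rppqr$rrrr  (last char: 'r')
  sorted[6] = rrppqr$rrr  (last char: 'r')
  sorted[7] = rrrppqr$rr  (last char: 'r')
  sorted[8] = rrrrppqr$r  (last char: 'r')
  sorted[9] = rrrrrppqr$  (last char: '$')
Last column: rrppqrrrr$
Original string S is at sorted index 9

Answer: rrppqrrrr$
9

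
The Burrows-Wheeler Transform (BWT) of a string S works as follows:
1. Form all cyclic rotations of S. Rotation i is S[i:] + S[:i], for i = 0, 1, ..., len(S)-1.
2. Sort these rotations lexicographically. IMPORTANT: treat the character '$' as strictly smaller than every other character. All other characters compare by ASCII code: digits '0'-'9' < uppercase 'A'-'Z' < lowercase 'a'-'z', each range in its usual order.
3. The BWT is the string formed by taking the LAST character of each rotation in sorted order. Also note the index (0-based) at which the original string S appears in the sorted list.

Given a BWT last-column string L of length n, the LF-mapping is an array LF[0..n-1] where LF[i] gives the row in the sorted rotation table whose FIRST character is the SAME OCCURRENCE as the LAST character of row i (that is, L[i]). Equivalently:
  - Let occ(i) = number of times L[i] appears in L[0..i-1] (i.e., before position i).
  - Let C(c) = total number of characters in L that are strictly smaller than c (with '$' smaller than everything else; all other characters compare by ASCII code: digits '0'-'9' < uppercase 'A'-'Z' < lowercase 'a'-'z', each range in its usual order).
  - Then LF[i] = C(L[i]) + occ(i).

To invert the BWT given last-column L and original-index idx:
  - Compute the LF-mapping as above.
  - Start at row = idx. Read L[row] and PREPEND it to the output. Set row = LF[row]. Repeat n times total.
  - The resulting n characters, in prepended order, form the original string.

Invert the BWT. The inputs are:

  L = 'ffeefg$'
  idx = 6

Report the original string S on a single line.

Answer: gffeef$

Derivation:
LF mapping: 3 4 1 2 5 6 0
Walk LF starting at row 6, prepending L[row]:
  step 1: row=6, L[6]='$', prepend. Next row=LF[6]=0
  step 2: row=0, L[0]='f', prepend. Next row=LF[0]=3
  step 3: row=3, L[3]='e', prepend. Next row=LF[3]=2
  step 4: row=2, L[2]='e', prepend. Next row=LF[2]=1
  step 5: row=1, L[1]='f', prepend. Next row=LF[1]=4
  step 6: row=4, L[4]='f', prepend. Next row=LF[4]=5
  step 7: row=5, L[5]='g', prepend. Next row=LF[5]=6
Reversed output: gffeef$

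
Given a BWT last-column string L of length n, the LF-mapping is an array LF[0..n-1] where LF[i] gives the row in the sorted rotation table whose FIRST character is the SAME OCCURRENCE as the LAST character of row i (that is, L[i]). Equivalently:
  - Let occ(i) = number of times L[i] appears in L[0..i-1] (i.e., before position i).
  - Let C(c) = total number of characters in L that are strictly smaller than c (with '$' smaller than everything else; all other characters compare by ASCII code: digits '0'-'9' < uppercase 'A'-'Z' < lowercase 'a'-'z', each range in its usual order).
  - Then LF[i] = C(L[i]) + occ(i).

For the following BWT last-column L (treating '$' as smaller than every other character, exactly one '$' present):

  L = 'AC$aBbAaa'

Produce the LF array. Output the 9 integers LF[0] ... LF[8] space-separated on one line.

Char counts: '$':1, 'A':2, 'B':1, 'C':1, 'a':3, 'b':1
C (first-col start): C('$')=0, C('A')=1, C('B')=3, C('C')=4, C('a')=5, C('b')=8
L[0]='A': occ=0, LF[0]=C('A')+0=1+0=1
L[1]='C': occ=0, LF[1]=C('C')+0=4+0=4
L[2]='$': occ=0, LF[2]=C('$')+0=0+0=0
L[3]='a': occ=0, LF[3]=C('a')+0=5+0=5
L[4]='B': occ=0, LF[4]=C('B')+0=3+0=3
L[5]='b': occ=0, LF[5]=C('b')+0=8+0=8
L[6]='A': occ=1, LF[6]=C('A')+1=1+1=2
L[7]='a': occ=1, LF[7]=C('a')+1=5+1=6
L[8]='a': occ=2, LF[8]=C('a')+2=5+2=7

Answer: 1 4 0 5 3 8 2 6 7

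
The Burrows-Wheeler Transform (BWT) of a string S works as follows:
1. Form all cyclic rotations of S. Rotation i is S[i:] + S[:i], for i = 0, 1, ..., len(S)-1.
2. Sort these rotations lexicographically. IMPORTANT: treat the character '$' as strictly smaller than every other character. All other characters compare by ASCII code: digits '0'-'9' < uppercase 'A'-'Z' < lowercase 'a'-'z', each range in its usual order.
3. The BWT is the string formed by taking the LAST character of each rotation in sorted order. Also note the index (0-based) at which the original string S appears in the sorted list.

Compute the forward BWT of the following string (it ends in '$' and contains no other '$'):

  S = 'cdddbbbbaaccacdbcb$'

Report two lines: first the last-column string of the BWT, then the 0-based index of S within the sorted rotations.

All 19 rotations (rotation i = S[i:]+S[:i]):
  rot[0] = cdddbbbbaaccacdbcb$
  rot[1] = dddbbbbaaccacdbcb$c
  rot[2] = ddbbbbaaccacdbcb$cd
  rot[3] = dbbbbaaccacdbcb$cdd
  rot[4] = bbbbaaccacdbcb$cddd
  rot[5] = bbbaaccacdbcb$cdddb
  rot[6] = bbaaccacdbcb$cdddbb
  rot[7] = baaccacdbcb$cdddbbb
  rot[8] = aaccacdbcb$cdddbbbb
  rot[9] = accacdbcb$cdddbbbba
  rot[10] = ccacdbcb$cdddbbbbaa
  rot[11] = cacdbcb$cdddbbbbaac
  rot[12] = acdbcb$cdddbbbbaacc
  rot[13] = cdbcb$cdddbbbbaacca
  rot[14] = dbcb$cdddbbbbaaccac
  rot[15] = bcb$cdddbbbbaaccacd
  rot[16] = cb$cdddbbbbaaccacdb
  rot[17] = b$cdddbbbbaaccacdbc
  rot[18] = $cdddbbbbaaccacdbcb
Sorted (with $ < everything):
  sorted[0] = $cdddbbbbaaccacdbcb  (last char: 'b')
  sorted[1] = aaccacdbcb$cdddbbbb  (last char: 'b')
  sorted[2] = accacdbcb$cdddbbbba  (last char: 'a')
  sorted[3] = acdbcb$cdddbbbbaacc  (last char: 'c')
  sorted[4] = b$cdddbbbbaaccacdbc  (last char: 'c')
  sorted[5] = baaccacdbcb$cdddbbb  (last char: 'b')
  sorted[6] = bbaaccacdbcb$cdddbb  (last char: 'b')
  sorted[7] = bbbaaccacdbcb$cdddb  (last char: 'b')
  sorted[8] = bbbbaaccacdbcb$cddd  (last char: 'd')
  sorted[9] = bcb$cdddbbbbaaccacd  (last char: 'd')
  sorted[10] = cacdbcb$cdddbbbbaac  (last char: 'c')
  sorted[11] = cb$cdddbbbbaaccacdb  (last char: 'b')
  sorted[12] = ccacdbcb$cdddbbbbaa  (last char: 'a')
  sorted[13] = cdbcb$cdddbbbbaacca  (last char: 'a')
  sorted[14] = cdddbbbbaaccacdbcb$  (last char: '$')
  sorted[15] = dbbbbaaccacdbcb$cdd  (last char: 'd')
  sorted[16] = dbcb$cdddbbbbaaccac  (last char: 'c')
  sorted[17] = ddbbbbaaccacdbcb$cd  (last char: 'd')
  sorted[18] = dddbbbbaaccacdbcb$c  (last char: 'c')
Last column: bbaccbbbddcbaa$dcdc
Original string S is at sorted index 14

Answer: bbaccbbbddcbaa$dcdc
14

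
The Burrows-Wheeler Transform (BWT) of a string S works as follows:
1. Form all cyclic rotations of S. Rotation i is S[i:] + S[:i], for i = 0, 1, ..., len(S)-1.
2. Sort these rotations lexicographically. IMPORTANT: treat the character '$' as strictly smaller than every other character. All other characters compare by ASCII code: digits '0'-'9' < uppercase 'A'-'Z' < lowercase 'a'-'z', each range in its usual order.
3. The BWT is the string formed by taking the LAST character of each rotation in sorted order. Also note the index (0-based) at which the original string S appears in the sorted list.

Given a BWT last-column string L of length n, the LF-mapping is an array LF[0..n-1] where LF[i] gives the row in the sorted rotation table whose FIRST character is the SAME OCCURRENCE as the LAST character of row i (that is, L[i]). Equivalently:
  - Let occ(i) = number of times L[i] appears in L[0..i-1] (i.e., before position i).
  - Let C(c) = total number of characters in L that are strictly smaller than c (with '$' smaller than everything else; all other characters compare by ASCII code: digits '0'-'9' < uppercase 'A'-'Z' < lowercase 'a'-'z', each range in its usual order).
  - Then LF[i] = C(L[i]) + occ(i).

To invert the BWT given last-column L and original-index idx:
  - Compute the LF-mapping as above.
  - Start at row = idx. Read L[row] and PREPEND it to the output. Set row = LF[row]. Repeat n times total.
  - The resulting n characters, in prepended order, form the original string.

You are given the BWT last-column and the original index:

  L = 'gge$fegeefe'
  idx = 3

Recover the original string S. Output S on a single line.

Answer: efgeeegfeg$

Derivation:
LF mapping: 8 9 1 0 6 2 10 3 4 7 5
Walk LF starting at row 3, prepending L[row]:
  step 1: row=3, L[3]='$', prepend. Next row=LF[3]=0
  step 2: row=0, L[0]='g', prepend. Next row=LF[0]=8
  step 3: row=8, L[8]='e', prepend. Next row=LF[8]=4
  step 4: row=4, L[4]='f', prepend. Next row=LF[4]=6
  step 5: row=6, L[6]='g', prepend. Next row=LF[6]=10
  step 6: row=10, L[10]='e', prepend. Next row=LF[10]=5
  step 7: row=5, L[5]='e', prepend. Next row=LF[5]=2
  step 8: row=2, L[2]='e', prepend. Next row=LF[2]=1
  step 9: row=1, L[1]='g', prepend. Next row=LF[1]=9
  step 10: row=9, L[9]='f', prepend. Next row=LF[9]=7
  step 11: row=7, L[7]='e', prepend. Next row=LF[7]=3
Reversed output: efgeeegfeg$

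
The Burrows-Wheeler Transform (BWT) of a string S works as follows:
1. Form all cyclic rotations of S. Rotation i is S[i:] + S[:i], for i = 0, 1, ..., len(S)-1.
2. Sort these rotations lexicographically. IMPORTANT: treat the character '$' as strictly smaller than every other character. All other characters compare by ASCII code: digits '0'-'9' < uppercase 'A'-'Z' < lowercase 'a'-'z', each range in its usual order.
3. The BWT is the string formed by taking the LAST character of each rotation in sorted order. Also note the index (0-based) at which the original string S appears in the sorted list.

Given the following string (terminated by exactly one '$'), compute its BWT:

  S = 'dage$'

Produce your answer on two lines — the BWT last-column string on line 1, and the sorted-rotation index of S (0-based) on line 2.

All 5 rotations (rotation i = S[i:]+S[:i]):
  rot[0] = dage$
  rot[1] = age$d
  rot[2] = ge$da
  rot[3] = e$dag
  rot[4] = $dage
Sorted (with $ < everything):
  sorted[0] = $dage  (last char: 'e')
  sorted[1] = age$d  (last char: 'd')
  sorted[2] = dage$  (last char: '$')
  sorted[3] = e$dag  (last char: 'g')
  sorted[4] = ge$da  (last char: 'a')
Last column: ed$ga
Original string S is at sorted index 2

Answer: ed$ga
2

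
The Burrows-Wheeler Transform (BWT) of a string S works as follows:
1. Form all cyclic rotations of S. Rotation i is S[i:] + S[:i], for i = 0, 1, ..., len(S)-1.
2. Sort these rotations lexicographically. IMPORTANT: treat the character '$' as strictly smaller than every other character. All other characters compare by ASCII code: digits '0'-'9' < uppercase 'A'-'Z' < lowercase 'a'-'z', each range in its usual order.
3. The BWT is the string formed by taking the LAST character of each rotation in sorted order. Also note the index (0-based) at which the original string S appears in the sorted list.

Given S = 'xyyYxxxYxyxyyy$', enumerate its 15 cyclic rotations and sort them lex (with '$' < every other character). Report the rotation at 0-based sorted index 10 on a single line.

All 15 rotations (rotation i = S[i:]+S[:i]):
  rot[0] = xyyYxxxYxyxyyy$
  rot[1] = yyYxxxYxyxyyy$x
  rot[2] = yYxxxYxyxyyy$xy
  rot[3] = YxxxYxyxyyy$xyy
  rot[4] = xxxYxyxyyy$xyyY
  rot[5] = xxYxyxyyy$xyyYx
  rot[6] = xYxyxyyy$xyyYxx
  rot[7] = Yxyxyyy$xyyYxxx
  rot[8] = xyxyyy$xyyYxxxY
  rot[9] = yxyyy$xyyYxxxYx
  rot[10] = xyyy$xyyYxxxYxy
  rot[11] = yyy$xyyYxxxYxyx
  rot[12] = yy$xyyYxxxYxyxy
  rot[13] = y$xyyYxxxYxyxyy
  rot[14] = $xyyYxxxYxyxyyy
Sorted (with $ < everything):
  sorted[0] = $xyyYxxxYxyxyyy
  sorted[1] = YxxxYxyxyyy$xyy
  sorted[2] = Yxyxyyy$xyyYxxx
  sorted[3] = xYxyxyyy$xyyYxx
  sorted[4] = xxYxyxyyy$xyyYx
  sorted[5] = xxxYxyxyyy$xyyY
  sorted[6] = xyxyyy$xyyYxxxY
  sorted[7] = xyyYxxxYxyxyyy$
  sorted[8] = xyyy$xyyYxxxYxy
  sorted[9] = y$xyyYxxxYxyxyy
  sorted[10] = yYxxxYxyxyyy$xy
  sorted[11] = yxyyy$xyyYxxxYx
  sorted[12] = yy$xyyYxxxYxyxy
  sorted[13] = yyYxxxYxyxyyy$x
  sorted[14] = yyy$xyyYxxxYxyx
sorted[10] = yYxxxYxyxyyy$xy

Answer: yYxxxYxyxyyy$xy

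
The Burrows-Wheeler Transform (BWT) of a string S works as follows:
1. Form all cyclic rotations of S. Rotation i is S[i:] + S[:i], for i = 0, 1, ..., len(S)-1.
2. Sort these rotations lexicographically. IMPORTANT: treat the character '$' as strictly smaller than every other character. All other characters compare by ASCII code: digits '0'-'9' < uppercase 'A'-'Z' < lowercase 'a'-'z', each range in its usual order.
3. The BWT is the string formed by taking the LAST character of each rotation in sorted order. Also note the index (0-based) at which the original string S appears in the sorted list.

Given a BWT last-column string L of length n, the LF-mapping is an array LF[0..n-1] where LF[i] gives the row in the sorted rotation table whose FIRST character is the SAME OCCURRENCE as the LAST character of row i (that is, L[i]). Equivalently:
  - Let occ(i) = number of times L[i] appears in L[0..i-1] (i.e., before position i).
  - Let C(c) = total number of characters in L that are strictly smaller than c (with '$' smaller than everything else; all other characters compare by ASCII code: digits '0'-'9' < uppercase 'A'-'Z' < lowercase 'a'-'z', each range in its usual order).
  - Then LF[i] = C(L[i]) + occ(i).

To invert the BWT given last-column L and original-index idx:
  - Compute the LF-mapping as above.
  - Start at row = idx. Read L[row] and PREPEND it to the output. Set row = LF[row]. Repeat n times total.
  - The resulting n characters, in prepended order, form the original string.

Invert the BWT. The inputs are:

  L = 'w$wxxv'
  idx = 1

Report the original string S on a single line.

Answer: vxxww$

Derivation:
LF mapping: 2 0 3 4 5 1
Walk LF starting at row 1, prepending L[row]:
  step 1: row=1, L[1]='$', prepend. Next row=LF[1]=0
  step 2: row=0, L[0]='w', prepend. Next row=LF[0]=2
  step 3: row=2, L[2]='w', prepend. Next row=LF[2]=3
  step 4: row=3, L[3]='x', prepend. Next row=LF[3]=4
  step 5: row=4, L[4]='x', prepend. Next row=LF[4]=5
  step 6: row=5, L[5]='v', prepend. Next row=LF[5]=1
Reversed output: vxxww$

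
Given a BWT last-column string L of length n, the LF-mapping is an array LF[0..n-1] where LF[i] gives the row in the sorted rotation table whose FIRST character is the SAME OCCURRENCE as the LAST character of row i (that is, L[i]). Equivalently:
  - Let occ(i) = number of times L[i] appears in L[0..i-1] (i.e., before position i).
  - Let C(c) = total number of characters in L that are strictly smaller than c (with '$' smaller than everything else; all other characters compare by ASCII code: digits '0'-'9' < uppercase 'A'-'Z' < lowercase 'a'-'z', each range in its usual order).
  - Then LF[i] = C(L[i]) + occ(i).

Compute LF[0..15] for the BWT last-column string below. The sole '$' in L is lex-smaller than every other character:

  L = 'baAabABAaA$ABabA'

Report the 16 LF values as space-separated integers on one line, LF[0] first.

Answer: 13 9 1 10 14 2 7 3 11 4 0 5 8 12 15 6

Derivation:
Char counts: '$':1, 'A':6, 'B':2, 'a':4, 'b':3
C (first-col start): C('$')=0, C('A')=1, C('B')=7, C('a')=9, C('b')=13
L[0]='b': occ=0, LF[0]=C('b')+0=13+0=13
L[1]='a': occ=0, LF[1]=C('a')+0=9+0=9
L[2]='A': occ=0, LF[2]=C('A')+0=1+0=1
L[3]='a': occ=1, LF[3]=C('a')+1=9+1=10
L[4]='b': occ=1, LF[4]=C('b')+1=13+1=14
L[5]='A': occ=1, LF[5]=C('A')+1=1+1=2
L[6]='B': occ=0, LF[6]=C('B')+0=7+0=7
L[7]='A': occ=2, LF[7]=C('A')+2=1+2=3
L[8]='a': occ=2, LF[8]=C('a')+2=9+2=11
L[9]='A': occ=3, LF[9]=C('A')+3=1+3=4
L[10]='$': occ=0, LF[10]=C('$')+0=0+0=0
L[11]='A': occ=4, LF[11]=C('A')+4=1+4=5
L[12]='B': occ=1, LF[12]=C('B')+1=7+1=8
L[13]='a': occ=3, LF[13]=C('a')+3=9+3=12
L[14]='b': occ=2, LF[14]=C('b')+2=13+2=15
L[15]='A': occ=5, LF[15]=C('A')+5=1+5=6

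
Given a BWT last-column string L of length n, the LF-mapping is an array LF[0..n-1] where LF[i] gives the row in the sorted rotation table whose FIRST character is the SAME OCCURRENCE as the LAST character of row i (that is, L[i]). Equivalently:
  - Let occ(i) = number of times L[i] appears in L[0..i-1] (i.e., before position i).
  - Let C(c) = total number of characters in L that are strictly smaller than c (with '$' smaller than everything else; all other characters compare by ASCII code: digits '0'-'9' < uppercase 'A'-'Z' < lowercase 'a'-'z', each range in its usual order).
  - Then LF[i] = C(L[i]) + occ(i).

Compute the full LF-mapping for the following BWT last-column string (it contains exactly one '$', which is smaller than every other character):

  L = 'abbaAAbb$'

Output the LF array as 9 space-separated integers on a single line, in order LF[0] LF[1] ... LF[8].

Answer: 3 5 6 4 1 2 7 8 0

Derivation:
Char counts: '$':1, 'A':2, 'a':2, 'b':4
C (first-col start): C('$')=0, C('A')=1, C('a')=3, C('b')=5
L[0]='a': occ=0, LF[0]=C('a')+0=3+0=3
L[1]='b': occ=0, LF[1]=C('b')+0=5+0=5
L[2]='b': occ=1, LF[2]=C('b')+1=5+1=6
L[3]='a': occ=1, LF[3]=C('a')+1=3+1=4
L[4]='A': occ=0, LF[4]=C('A')+0=1+0=1
L[5]='A': occ=1, LF[5]=C('A')+1=1+1=2
L[6]='b': occ=2, LF[6]=C('b')+2=5+2=7
L[7]='b': occ=3, LF[7]=C('b')+3=5+3=8
L[8]='$': occ=0, LF[8]=C('$')+0=0+0=0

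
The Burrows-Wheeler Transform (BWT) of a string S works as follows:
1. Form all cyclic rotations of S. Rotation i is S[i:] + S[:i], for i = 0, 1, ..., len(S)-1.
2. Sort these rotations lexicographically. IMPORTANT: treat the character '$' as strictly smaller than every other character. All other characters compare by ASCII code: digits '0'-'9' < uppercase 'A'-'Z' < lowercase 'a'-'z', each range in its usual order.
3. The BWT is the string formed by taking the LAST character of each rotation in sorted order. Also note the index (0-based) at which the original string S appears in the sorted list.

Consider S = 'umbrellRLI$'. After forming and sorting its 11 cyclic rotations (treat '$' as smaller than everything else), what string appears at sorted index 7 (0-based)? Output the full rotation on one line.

All 11 rotations (rotation i = S[i:]+S[:i]):
  rot[0] = umbrellRLI$
  rot[1] = mbrellRLI$u
  rot[2] = brellRLI$um
  rot[3] = rellRLI$umb
  rot[4] = ellRLI$umbr
  rot[5] = llRLI$umbre
  rot[6] = lRLI$umbrel
  rot[7] = RLI$umbrell
  rot[8] = LI$umbrellR
  rot[9] = I$umbrellRL
  rot[10] = $umbrellRLI
Sorted (with $ < everything):
  sorted[0] = $umbrellRLI
  sorted[1] = I$umbrellRL
  sorted[2] = LI$umbrellR
  sorted[3] = RLI$umbrell
  sorted[4] = brellRLI$um
  sorted[5] = ellRLI$umbr
  sorted[6] = lRLI$umbrel
  sorted[7] = llRLI$umbre
  sorted[8] = mbrellRLI$u
  sorted[9] = rellRLI$umb
  sorted[10] = umbrellRLI$
sorted[7] = llRLI$umbre

Answer: llRLI$umbre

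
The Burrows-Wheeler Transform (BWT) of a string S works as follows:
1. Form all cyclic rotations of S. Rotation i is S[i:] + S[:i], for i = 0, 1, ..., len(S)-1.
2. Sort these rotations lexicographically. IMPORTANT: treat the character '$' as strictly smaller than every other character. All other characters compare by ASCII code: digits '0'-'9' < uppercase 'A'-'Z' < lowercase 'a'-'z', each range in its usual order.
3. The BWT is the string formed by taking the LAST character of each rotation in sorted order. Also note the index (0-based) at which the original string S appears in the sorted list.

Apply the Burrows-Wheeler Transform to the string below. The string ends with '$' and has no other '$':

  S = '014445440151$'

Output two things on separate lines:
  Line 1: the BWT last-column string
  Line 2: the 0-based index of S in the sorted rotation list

Answer: 1$45004514414
1

Derivation:
All 13 rotations (rotation i = S[i:]+S[:i]):
  rot[0] = 014445440151$
  rot[1] = 14445440151$0
  rot[2] = 4445440151$01
  rot[3] = 445440151$014
  rot[4] = 45440151$0144
  rot[5] = 5440151$01444
  rot[6] = 440151$014445
  rot[7] = 40151$0144454
  rot[8] = 0151$01444544
  rot[9] = 151$014445440
  rot[10] = 51$0144454401
  rot[11] = 1$01444544015
  rot[12] = $014445440151
Sorted (with $ < everything):
  sorted[0] = $014445440151  (last char: '1')
  sorted[1] = 014445440151$  (last char: '$')
  sorted[2] = 0151$01444544  (last char: '4')
  sorted[3] = 1$01444544015  (last char: '5')
  sorted[4] = 14445440151$0  (last char: '0')
  sorted[5] = 151$014445440  (last char: '0')
  sorted[6] = 40151$0144454  (last char: '4')
  sorted[7] = 440151$014445  (last char: '5')
  sorted[8] = 4445440151$01  (last char: '1')
  sorted[9] = 445440151$014  (last char: '4')
  sorted[10] = 45440151$0144  (last char: '4')
  sorted[11] = 51$0144454401  (last char: '1')
  sorted[12] = 5440151$01444  (last char: '4')
Last column: 1$45004514414
Original string S is at sorted index 1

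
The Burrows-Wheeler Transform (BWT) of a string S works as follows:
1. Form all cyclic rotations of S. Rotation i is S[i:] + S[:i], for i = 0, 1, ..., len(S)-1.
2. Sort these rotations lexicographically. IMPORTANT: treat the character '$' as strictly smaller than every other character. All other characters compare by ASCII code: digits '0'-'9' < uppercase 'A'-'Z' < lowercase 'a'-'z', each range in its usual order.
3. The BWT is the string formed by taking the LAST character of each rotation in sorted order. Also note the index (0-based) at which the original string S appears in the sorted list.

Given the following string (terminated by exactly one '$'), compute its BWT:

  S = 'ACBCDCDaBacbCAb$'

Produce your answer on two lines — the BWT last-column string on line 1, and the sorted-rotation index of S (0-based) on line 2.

All 16 rotations (rotation i = S[i:]+S[:i]):
  rot[0] = ACBCDCDaBacbCAb$
  rot[1] = CBCDCDaBacbCAb$A
  rot[2] = BCDCDaBacbCAb$AC
  rot[3] = CDCDaBacbCAb$ACB
  rot[4] = DCDaBacbCAb$ACBC
  rot[5] = CDaBacbCAb$ACBCD
  rot[6] = DaBacbCAb$ACBCDC
  rot[7] = aBacbCAb$ACBCDCD
  rot[8] = BacbCAb$ACBCDCDa
  rot[9] = acbCAb$ACBCDCDaB
  rot[10] = cbCAb$ACBCDCDaBa
  rot[11] = bCAb$ACBCDCDaBac
  rot[12] = CAb$ACBCDCDaBacb
  rot[13] = Ab$ACBCDCDaBacbC
  rot[14] = b$ACBCDCDaBacbCA
  rot[15] = $ACBCDCDaBacbCAb
Sorted (with $ < everything):
  sorted[0] = $ACBCDCDaBacbCAb  (last char: 'b')
  sorted[1] = ACBCDCDaBacbCAb$  (last char: '$')
  sorted[2] = Ab$ACBCDCDaBacbC  (last char: 'C')
  sorted[3] = BCDCDaBacbCAb$AC  (last char: 'C')
  sorted[4] = BacbCAb$ACBCDCDa  (last char: 'a')
  sorted[5] = CAb$ACBCDCDaBacb  (last char: 'b')
  sorted[6] = CBCDCDaBacbCAb$A  (last char: 'A')
  sorted[7] = CDCDaBacbCAb$ACB  (last char: 'B')
  sorted[8] = CDaBacbCAb$ACBCD  (last char: 'D')
  sorted[9] = DCDaBacbCAb$ACBC  (last char: 'C')
  sorted[10] = DaBacbCAb$ACBCDC  (last char: 'C')
  sorted[11] = aBacbCAb$ACBCDCD  (last char: 'D')
  sorted[12] = acbCAb$ACBCDCDaB  (last char: 'B')
  sorted[13] = b$ACBCDCDaBacbCA  (last char: 'A')
  sorted[14] = bCAb$ACBCDCDaBac  (last char: 'c')
  sorted[15] = cbCAb$ACBCDCDaBa  (last char: 'a')
Last column: b$CCabABDCCDBAca
Original string S is at sorted index 1

Answer: b$CCabABDCCDBAca
1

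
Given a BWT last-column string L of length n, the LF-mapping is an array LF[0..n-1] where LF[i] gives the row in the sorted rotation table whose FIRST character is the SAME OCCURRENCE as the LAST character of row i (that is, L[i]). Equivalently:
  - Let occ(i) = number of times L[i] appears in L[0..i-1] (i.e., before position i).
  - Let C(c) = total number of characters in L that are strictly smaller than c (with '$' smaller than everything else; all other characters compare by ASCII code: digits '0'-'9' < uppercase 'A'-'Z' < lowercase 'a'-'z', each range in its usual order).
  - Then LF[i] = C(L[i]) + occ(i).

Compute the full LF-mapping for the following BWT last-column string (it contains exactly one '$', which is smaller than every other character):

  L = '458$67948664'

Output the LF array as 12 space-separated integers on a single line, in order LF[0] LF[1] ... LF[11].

Char counts: '$':1, '4':3, '5':1, '6':3, '7':1, '8':2, '9':1
C (first-col start): C('$')=0, C('4')=1, C('5')=4, C('6')=5, C('7')=8, C('8')=9, C('9')=11
L[0]='4': occ=0, LF[0]=C('4')+0=1+0=1
L[1]='5': occ=0, LF[1]=C('5')+0=4+0=4
L[2]='8': occ=0, LF[2]=C('8')+0=9+0=9
L[3]='$': occ=0, LF[3]=C('$')+0=0+0=0
L[4]='6': occ=0, LF[4]=C('6')+0=5+0=5
L[5]='7': occ=0, LF[5]=C('7')+0=8+0=8
L[6]='9': occ=0, LF[6]=C('9')+0=11+0=11
L[7]='4': occ=1, LF[7]=C('4')+1=1+1=2
L[8]='8': occ=1, LF[8]=C('8')+1=9+1=10
L[9]='6': occ=1, LF[9]=C('6')+1=5+1=6
L[10]='6': occ=2, LF[10]=C('6')+2=5+2=7
L[11]='4': occ=2, LF[11]=C('4')+2=1+2=3

Answer: 1 4 9 0 5 8 11 2 10 6 7 3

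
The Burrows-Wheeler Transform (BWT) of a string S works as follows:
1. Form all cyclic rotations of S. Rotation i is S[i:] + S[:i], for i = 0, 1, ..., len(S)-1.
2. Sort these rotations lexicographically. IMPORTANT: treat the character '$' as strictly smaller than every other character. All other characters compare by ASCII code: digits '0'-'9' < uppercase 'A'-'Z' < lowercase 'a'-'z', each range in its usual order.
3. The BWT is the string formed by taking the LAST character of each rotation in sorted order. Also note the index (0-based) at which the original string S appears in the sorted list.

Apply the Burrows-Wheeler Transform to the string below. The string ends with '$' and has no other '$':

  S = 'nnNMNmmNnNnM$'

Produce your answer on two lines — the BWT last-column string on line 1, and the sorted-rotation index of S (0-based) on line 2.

Answer: MnNnMnmmNNnN$
12

Derivation:
All 13 rotations (rotation i = S[i:]+S[:i]):
  rot[0] = nnNMNmmNnNnM$
  rot[1] = nNMNmmNnNnM$n
  rot[2] = NMNmmNnNnM$nn
  rot[3] = MNmmNnNnM$nnN
  rot[4] = NmmNnNnM$nnNM
  rot[5] = mmNnNnM$nnNMN
  rot[6] = mNnNnM$nnNMNm
  rot[7] = NnNnM$nnNMNmm
  rot[8] = nNnM$nnNMNmmN
  rot[9] = NnM$nnNMNmmNn
  rot[10] = nM$nnNMNmmNnN
  rot[11] = M$nnNMNmmNnNn
  rot[12] = $nnNMNmmNnNnM
Sorted (with $ < everything):
  sorted[0] = $nnNMNmmNnNnM  (last char: 'M')
  sorted[1] = M$nnNMNmmNnNn  (last char: 'n')
  sorted[2] = MNmmNnNnM$nnN  (last char: 'N')
  sorted[3] = NMNmmNnNnM$nn  (last char: 'n')
  sorted[4] = NmmNnNnM$nnNM  (last char: 'M')
  sorted[5] = NnM$nnNMNmmNn  (last char: 'n')
  sorted[6] = NnNnM$nnNMNmm  (last char: 'm')
  sorted[7] = mNnNnM$nnNMNm  (last char: 'm')
  sorted[8] = mmNnNnM$nnNMN  (last char: 'N')
  sorted[9] = nM$nnNMNmmNnN  (last char: 'N')
  sorted[10] = nNMNmmNnNnM$n  (last char: 'n')
  sorted[11] = nNnM$nnNMNmmN  (last char: 'N')
  sorted[12] = nnNMNmmNnNnM$  (last char: '$')
Last column: MnNnMnmmNNnN$
Original string S is at sorted index 12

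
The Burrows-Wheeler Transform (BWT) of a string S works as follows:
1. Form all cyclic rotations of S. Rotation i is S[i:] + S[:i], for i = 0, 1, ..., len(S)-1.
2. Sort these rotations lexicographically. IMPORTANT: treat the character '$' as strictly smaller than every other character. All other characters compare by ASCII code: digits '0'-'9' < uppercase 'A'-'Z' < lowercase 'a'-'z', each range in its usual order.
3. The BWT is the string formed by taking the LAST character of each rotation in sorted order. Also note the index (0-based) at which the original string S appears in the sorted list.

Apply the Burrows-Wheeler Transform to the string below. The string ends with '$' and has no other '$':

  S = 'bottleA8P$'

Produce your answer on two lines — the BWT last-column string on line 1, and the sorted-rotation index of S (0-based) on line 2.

Answer: PAe8$ltbto
4

Derivation:
All 10 rotations (rotation i = S[i:]+S[:i]):
  rot[0] = bottleA8P$
  rot[1] = ottleA8P$b
  rot[2] = ttleA8P$bo
  rot[3] = tleA8P$bot
  rot[4] = leA8P$bott
  rot[5] = eA8P$bottl
  rot[6] = A8P$bottle
  rot[7] = 8P$bottleA
  rot[8] = P$bottleA8
  rot[9] = $bottleA8P
Sorted (with $ < everything):
  sorted[0] = $bottleA8P  (last char: 'P')
  sorted[1] = 8P$bottleA  (last char: 'A')
  sorted[2] = A8P$bottle  (last char: 'e')
  sorted[3] = P$bottleA8  (last char: '8')
  sorted[4] = bottleA8P$  (last char: '$')
  sorted[5] = eA8P$bottl  (last char: 'l')
  sorted[6] = leA8P$bott  (last char: 't')
  sorted[7] = ottleA8P$b  (last char: 'b')
  sorted[8] = tleA8P$bot  (last char: 't')
  sorted[9] = ttleA8P$bo  (last char: 'o')
Last column: PAe8$ltbto
Original string S is at sorted index 4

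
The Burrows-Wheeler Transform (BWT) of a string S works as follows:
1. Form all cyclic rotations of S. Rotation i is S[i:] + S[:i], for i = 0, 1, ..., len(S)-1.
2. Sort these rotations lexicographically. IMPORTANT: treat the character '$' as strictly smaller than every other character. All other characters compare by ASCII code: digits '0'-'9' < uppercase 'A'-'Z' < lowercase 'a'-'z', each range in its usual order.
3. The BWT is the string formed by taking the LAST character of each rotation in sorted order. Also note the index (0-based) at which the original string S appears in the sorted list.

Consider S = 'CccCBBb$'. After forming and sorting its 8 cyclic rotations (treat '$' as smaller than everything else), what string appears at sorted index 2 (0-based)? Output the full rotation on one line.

All 8 rotations (rotation i = S[i:]+S[:i]):
  rot[0] = CccCBBb$
  rot[1] = ccCBBb$C
  rot[2] = cCBBb$Cc
  rot[3] = CBBb$Ccc
  rot[4] = BBb$CccC
  rot[5] = Bb$CccCB
  rot[6] = b$CccCBB
  rot[7] = $CccCBBb
Sorted (with $ < everything):
  sorted[0] = $CccCBBb
  sorted[1] = BBb$CccC
  sorted[2] = Bb$CccCB
  sorted[3] = CBBb$Ccc
  sorted[4] = CccCBBb$
  sorted[5] = b$CccCBB
  sorted[6] = cCBBb$Cc
  sorted[7] = ccCBBb$C
sorted[2] = Bb$CccCB

Answer: Bb$CccCB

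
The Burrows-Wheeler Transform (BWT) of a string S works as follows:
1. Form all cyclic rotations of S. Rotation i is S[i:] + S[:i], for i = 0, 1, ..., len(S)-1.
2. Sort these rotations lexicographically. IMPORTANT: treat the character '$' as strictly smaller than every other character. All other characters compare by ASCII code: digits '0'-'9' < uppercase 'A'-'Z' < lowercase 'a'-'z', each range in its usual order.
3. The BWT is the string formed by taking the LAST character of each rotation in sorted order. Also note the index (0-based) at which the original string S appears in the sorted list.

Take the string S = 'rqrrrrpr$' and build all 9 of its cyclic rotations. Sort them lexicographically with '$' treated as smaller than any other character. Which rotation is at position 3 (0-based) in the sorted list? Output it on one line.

All 9 rotations (rotation i = S[i:]+S[:i]):
  rot[0] = rqrrrrpr$
  rot[1] = qrrrrpr$r
  rot[2] = rrrrpr$rq
  rot[3] = rrrpr$rqr
  rot[4] = rrpr$rqrr
  rot[5] = rpr$rqrrr
  rot[6] = pr$rqrrrr
  rot[7] = r$rqrrrrp
  rot[8] = $rqrrrrpr
Sorted (with $ < everything):
  sorted[0] = $rqrrrrpr
  sorted[1] = pr$rqrrrr
  sorted[2] = qrrrrpr$r
  sorted[3] = r$rqrrrrp
  sorted[4] = rpr$rqrrr
  sorted[5] = rqrrrrpr$
  sorted[6] = rrpr$rqrr
  sorted[7] = rrrpr$rqr
  sorted[8] = rrrrpr$rq
sorted[3] = r$rqrrrrp

Answer: r$rqrrrrp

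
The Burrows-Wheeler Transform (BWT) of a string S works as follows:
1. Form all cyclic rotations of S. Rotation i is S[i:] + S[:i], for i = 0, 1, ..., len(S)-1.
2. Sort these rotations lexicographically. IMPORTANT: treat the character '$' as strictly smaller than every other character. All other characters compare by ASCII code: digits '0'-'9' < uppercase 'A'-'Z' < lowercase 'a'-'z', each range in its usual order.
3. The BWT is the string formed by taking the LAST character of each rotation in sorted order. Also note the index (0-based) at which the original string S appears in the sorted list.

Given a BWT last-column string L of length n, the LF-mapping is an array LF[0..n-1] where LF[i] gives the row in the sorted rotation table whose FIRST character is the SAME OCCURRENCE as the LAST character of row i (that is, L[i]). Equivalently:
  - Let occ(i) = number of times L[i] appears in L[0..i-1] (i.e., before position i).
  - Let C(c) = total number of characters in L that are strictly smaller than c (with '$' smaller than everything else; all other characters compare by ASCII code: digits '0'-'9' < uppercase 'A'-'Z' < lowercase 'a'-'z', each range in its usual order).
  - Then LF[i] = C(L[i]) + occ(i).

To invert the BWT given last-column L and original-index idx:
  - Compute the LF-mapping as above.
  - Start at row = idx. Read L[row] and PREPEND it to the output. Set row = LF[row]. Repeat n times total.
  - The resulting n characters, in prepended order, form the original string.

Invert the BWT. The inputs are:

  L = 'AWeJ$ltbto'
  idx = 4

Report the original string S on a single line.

Answer: bottleJWA$

Derivation:
LF mapping: 1 3 5 2 0 6 8 4 9 7
Walk LF starting at row 4, prepending L[row]:
  step 1: row=4, L[4]='$', prepend. Next row=LF[4]=0
  step 2: row=0, L[0]='A', prepend. Next row=LF[0]=1
  step 3: row=1, L[1]='W', prepend. Next row=LF[1]=3
  step 4: row=3, L[3]='J', prepend. Next row=LF[3]=2
  step 5: row=2, L[2]='e', prepend. Next row=LF[2]=5
  step 6: row=5, L[5]='l', prepend. Next row=LF[5]=6
  step 7: row=6, L[6]='t', prepend. Next row=LF[6]=8
  step 8: row=8, L[8]='t', prepend. Next row=LF[8]=9
  step 9: row=9, L[9]='o', prepend. Next row=LF[9]=7
  step 10: row=7, L[7]='b', prepend. Next row=LF[7]=4
Reversed output: bottleJWA$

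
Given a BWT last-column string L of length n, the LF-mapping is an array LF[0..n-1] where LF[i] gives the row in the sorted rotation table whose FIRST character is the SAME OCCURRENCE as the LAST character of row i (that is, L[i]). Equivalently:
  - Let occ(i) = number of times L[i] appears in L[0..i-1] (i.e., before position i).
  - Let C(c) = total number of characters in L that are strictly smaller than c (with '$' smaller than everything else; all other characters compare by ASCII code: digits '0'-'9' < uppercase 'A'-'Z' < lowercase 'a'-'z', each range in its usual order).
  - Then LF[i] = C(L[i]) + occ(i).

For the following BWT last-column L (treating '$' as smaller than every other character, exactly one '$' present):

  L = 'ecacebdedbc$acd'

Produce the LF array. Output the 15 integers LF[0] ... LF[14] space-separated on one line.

Char counts: '$':1, 'a':2, 'b':2, 'c':4, 'd':3, 'e':3
C (first-col start): C('$')=0, C('a')=1, C('b')=3, C('c')=5, C('d')=9, C('e')=12
L[0]='e': occ=0, LF[0]=C('e')+0=12+0=12
L[1]='c': occ=0, LF[1]=C('c')+0=5+0=5
L[2]='a': occ=0, LF[2]=C('a')+0=1+0=1
L[3]='c': occ=1, LF[3]=C('c')+1=5+1=6
L[4]='e': occ=1, LF[4]=C('e')+1=12+1=13
L[5]='b': occ=0, LF[5]=C('b')+0=3+0=3
L[6]='d': occ=0, LF[6]=C('d')+0=9+0=9
L[7]='e': occ=2, LF[7]=C('e')+2=12+2=14
L[8]='d': occ=1, LF[8]=C('d')+1=9+1=10
L[9]='b': occ=1, LF[9]=C('b')+1=3+1=4
L[10]='c': occ=2, LF[10]=C('c')+2=5+2=7
L[11]='$': occ=0, LF[11]=C('$')+0=0+0=0
L[12]='a': occ=1, LF[12]=C('a')+1=1+1=2
L[13]='c': occ=3, LF[13]=C('c')+3=5+3=8
L[14]='d': occ=2, LF[14]=C('d')+2=9+2=11

Answer: 12 5 1 6 13 3 9 14 10 4 7 0 2 8 11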